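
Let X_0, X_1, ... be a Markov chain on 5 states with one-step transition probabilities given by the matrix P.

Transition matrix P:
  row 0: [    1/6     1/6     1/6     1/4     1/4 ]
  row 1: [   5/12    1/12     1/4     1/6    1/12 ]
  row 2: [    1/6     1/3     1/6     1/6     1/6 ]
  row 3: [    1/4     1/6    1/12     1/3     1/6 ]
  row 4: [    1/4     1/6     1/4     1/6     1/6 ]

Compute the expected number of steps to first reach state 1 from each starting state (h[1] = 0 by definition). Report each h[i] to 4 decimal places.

First-step conditioning: h[1] = 0; for i ≠ 1, h[i] = 1 + Σ_k P[i][k]·h[k].
  h[0] = 1 + 1/6·h[0] + 1/6·h[2] + 1/4·h[3] + 1/4·h[4]
  h[2] = 1 + 1/6·h[0] + 1/6·h[2] + 1/6·h[3] + 1/6·h[4]
  h[3] = 1 + 1/4·h[0] + 1/12·h[2] + 1/3·h[3] + 1/6·h[4]
  h[4] = 1 + 1/4·h[0] + 1/4·h[2] + 1/6·h[3] + 1/6·h[4]
Solving the 4×4 linear system over states ≠ 1 gives exactly h = [851/165, 0, 709/165, 173/33, 839/165] (h[1] = 0 is the target).

h = [5.1576, 0.0000, 4.2970, 5.2424, 5.0848]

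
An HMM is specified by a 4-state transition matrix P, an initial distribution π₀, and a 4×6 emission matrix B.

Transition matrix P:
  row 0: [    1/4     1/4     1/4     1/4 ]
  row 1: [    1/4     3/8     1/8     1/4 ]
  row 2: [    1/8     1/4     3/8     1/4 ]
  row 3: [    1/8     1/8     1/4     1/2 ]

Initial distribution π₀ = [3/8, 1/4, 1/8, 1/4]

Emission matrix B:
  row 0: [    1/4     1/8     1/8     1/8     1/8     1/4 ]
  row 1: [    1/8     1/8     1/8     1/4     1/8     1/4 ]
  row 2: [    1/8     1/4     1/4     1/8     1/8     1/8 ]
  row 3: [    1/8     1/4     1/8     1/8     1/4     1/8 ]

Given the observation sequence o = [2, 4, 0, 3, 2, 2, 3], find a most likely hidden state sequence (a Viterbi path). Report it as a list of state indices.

path = [3, 3, 3, 3, 2, 2, 1]

t=0: δ = [4.688e-02, 3.125e-02, 3.125e-02, 3.125e-02]  (obs o_0=2)
t=1: δ = [1.465e-03, 1.465e-03, 1.465e-03, 3.906e-03]  ψ = [0, 0, 0, 3]  (obs o_1=4)
t=2: δ = [1.221e-04, 6.866e-05, 1.221e-04, 2.441e-04]  ψ = [3, 1, 3, 3]  (obs o_2=0)
t=3: δ = [3.815e-06, 7.629e-06, 7.629e-06, 1.526e-05]  ψ = [0, 0, 3, 3]  (obs o_3=3)
t=4: δ = [2.384e-07, 3.576e-07, 9.537e-07, 9.537e-07]  ψ = [1, 1, 3, 3]  (obs o_4=2)
t=5: δ = [1.490e-08, 2.980e-08, 8.941e-08, 5.960e-08]  ψ = [2, 2, 2, 3]  (obs o_5=2)
t=6: δ = [1.397e-09, 5.588e-09, 4.191e-09, 3.725e-09]  ψ = [2, 2, 2, 3]  (obs o_6=3)
backtrack: best end state = 1; path = [3, 3, 3, 3, 2, 2, 1]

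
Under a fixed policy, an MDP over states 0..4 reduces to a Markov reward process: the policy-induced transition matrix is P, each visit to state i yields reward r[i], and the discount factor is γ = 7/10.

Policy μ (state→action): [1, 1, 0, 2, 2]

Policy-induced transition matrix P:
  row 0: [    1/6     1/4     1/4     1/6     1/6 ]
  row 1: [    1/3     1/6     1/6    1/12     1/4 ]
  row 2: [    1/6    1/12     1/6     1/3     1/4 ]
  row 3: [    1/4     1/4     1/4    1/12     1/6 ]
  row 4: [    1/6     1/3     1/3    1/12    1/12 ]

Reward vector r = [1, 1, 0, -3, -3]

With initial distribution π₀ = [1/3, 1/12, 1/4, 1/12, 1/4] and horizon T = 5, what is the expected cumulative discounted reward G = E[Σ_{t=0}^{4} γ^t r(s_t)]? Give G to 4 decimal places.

G = -1.6900

t=0: π = [0.3333, 0.0833, 0.2500, 0.0833, 0.2500], E[r] = -0.5833, γ^t·E[r] = -0.583333, running G = -0.583333
t=1: π = [0.1875, 0.2222, 0.2431, 0.1736, 0.1736], E[r] = -0.6319, γ^t·E[r] = -0.442361, running G = -1.025694
t=2: π = [0.2182, 0.2054, 0.2257, 0.1597, 0.1910], E[r] = -0.6285, γ^t·E[r] = -0.307951, running G = -1.333646
t=3: π = [0.2142, 0.2112, 0.2300, 0.1579, 0.1867], E[r] = -0.6085, γ^t·E[r] = -0.208701, running G = -1.542347
t=4: π = [0.2150, 0.2096, 0.2288, 0.1587, 0.1879], E[r] = -0.6150, γ^t·E[r] = -0.147665, running G = -1.690012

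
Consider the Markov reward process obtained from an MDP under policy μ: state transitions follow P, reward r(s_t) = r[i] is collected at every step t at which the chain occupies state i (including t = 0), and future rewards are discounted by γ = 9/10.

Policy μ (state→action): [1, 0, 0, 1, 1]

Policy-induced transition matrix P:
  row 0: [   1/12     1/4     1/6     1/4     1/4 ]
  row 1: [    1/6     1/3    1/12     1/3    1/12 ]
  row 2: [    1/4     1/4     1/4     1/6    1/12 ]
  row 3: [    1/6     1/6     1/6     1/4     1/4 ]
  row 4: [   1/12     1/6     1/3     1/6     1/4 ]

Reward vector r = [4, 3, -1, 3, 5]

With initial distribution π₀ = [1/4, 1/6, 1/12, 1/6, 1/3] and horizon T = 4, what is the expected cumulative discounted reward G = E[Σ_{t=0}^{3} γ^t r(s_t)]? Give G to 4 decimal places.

t=0: π = [0.2500, 0.1667, 0.0833, 0.1667, 0.3333], E[r] = 3.5833, γ^t·E[r] = 3.583333, running G = 3.583333
t=1: π = [0.1250, 0.2222, 0.2153, 0.2292, 0.2083], E[r] = 2.6806, γ^t·E[r] = 2.412500, running G = 5.995833
t=2: π = [0.1568, 0.2321, 0.2008, 0.2332, 0.1771], E[r] = 2.7078, γ^t·E[r] = 2.193281, running G = 8.189115
t=3: π = [0.1556, 0.2351, 0.1936, 0.2378, 0.1779], E[r] = 2.7370, γ^t·E[r] = 1.995258, running G = 10.184372

G = 10.1844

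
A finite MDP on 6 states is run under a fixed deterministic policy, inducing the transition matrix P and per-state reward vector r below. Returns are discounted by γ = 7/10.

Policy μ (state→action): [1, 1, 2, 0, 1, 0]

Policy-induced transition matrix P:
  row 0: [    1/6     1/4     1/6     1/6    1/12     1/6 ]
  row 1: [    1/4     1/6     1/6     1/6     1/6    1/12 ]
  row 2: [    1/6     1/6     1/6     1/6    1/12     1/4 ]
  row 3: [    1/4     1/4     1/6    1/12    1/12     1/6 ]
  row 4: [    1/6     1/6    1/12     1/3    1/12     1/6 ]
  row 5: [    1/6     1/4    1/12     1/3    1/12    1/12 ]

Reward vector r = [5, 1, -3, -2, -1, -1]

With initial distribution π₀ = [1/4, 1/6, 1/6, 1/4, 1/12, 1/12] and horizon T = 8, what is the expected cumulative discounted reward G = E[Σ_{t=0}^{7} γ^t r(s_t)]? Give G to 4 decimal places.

t=0: π = [0.2500, 0.1667, 0.1667, 0.2500, 0.0833, 0.0833], E[r] = 0.2500, γ^t·E[r] = 0.250000, running G = 0.250000
t=1: π = [0.2014, 0.2153, 0.1528, 0.1736, 0.0972, 0.1597], E[r] = 0.1597, γ^t·E[r] = 0.111806, running G = 0.361806
t=2: π = [0.1991, 0.2112, 0.1453, 0.1950, 0.1013, 0.1481], E[r] = 0.1314, γ^t·E[r] = 0.064369, running G = 0.426175
t=3: π = [0.2005, 0.2119, 0.1459, 0.1920, 0.1009, 0.1488], E[r] = 0.1431, γ^t·E[r] = 0.049078, running G = 0.475253
t=4: π = [0.2003, 0.2118, 0.1459, 0.1923, 0.1010, 0.1488], E[r] = 0.1415, γ^t·E[r] = 0.033968, running G = 0.509220
t=5: π = [0.2003, 0.2118, 0.1459, 0.1923, 0.1010, 0.1488], E[r] = 0.1416, γ^t·E[r] = 0.023803, running G = 0.533023
t=6: π = [0.2003, 0.2118, 0.1459, 0.1923, 0.1010, 0.1488], E[r] = 0.1416, γ^t·E[r] = 0.016660, running G = 0.549684
t=7: π = [0.2003, 0.2118, 0.1459, 0.1923, 0.1010, 0.1488], E[r] = 0.1416, γ^t·E[r] = 0.011662, running G = 0.561346

G = 0.5613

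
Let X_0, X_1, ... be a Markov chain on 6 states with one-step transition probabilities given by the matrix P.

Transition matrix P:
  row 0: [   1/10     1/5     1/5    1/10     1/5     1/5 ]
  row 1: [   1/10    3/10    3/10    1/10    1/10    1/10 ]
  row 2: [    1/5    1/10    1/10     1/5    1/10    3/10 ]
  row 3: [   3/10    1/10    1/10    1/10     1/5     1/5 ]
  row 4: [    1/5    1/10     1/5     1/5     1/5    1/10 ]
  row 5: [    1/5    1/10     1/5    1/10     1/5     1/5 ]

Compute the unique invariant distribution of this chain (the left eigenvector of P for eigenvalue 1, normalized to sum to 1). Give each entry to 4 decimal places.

Balance equations π_j = Σ_i π_i·P[i][j]:
  π_0 = 1/10·π_0 + 1/10·π_1 + 1/5·π_2 + 3/10·π_3 + 1/5·π_4 + 1/5·π_5
  π_1 = 1/5·π_0 + 3/10·π_1 + 1/10·π_2 + 1/10·π_3 + 1/10·π_4 + 1/10·π_5
  π_2 = 1/5·π_0 + 3/10·π_1 + 1/10·π_2 + 1/10·π_3 + 1/5·π_4 + 1/5·π_5
  π_3 = 1/10·π_0 + 1/10·π_1 + 1/5·π_2 + 1/10·π_3 + 1/5·π_4 + 1/10·π_5
  π_4 = 1/5·π_0 + 1/10·π_1 + 1/10·π_2 + 1/5·π_3 + 1/5·π_4 + 1/5·π_5
  normalize: π_0 + π_1 + π_2 + π_3 + π_4 + π_5 = 1
Solving the linear system gives exactly π = [17833/98703, 14567/98703, 18059/98703, 13324/98703, 1498/8973, 18442/98703].

π = [0.1807, 0.1476, 0.1830, 0.1350, 0.1669, 0.1868]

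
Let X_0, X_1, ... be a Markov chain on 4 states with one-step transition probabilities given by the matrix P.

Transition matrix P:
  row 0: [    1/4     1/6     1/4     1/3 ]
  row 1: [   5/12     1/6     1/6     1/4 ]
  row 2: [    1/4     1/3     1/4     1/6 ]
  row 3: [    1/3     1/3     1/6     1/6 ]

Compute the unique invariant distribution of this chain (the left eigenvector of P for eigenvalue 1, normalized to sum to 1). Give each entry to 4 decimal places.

π = [0.3101, 0.2414, 0.2100, 0.2385]

Balance equations π_j = Σ_i π_i·P[i][j]:
  π_0 = 1/4·π_0 + 5/12·π_1 + 1/4·π_2 + 1/3·π_3
  π_1 = 1/6·π_0 + 1/6·π_1 + 1/3·π_2 + 1/3·π_3
  π_2 = 1/4·π_0 + 1/6·π_1 + 1/4·π_2 + 1/6·π_3
  normalize: π_0 + π_1 + π_2 + π_3 = 1
Solving the linear system gives exactly π = [316/1019, 246/1019, 214/1019, 243/1019].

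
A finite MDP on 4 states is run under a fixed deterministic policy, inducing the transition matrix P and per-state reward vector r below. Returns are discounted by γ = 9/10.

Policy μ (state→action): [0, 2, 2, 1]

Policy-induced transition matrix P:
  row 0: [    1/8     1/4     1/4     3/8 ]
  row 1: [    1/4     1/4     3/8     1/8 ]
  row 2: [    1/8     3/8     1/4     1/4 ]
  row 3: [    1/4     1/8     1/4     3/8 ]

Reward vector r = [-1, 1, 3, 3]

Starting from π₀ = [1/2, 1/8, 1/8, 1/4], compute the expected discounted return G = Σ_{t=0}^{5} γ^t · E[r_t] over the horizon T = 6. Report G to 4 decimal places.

G = 7.2446

t=0: π = [0.5000, 0.1250, 0.1250, 0.2500], E[r] = 0.7500, γ^t·E[r] = 0.750000, running G = 0.750000
t=1: π = [0.1719, 0.2344, 0.2656, 0.3281], E[r] = 1.8438, γ^t·E[r] = 1.659375, running G = 2.409375
t=2: π = [0.1953, 0.2422, 0.2793, 0.2832], E[r] = 1.7344, γ^t·E[r] = 1.404844, running G = 3.814219
t=3: π = [0.1907, 0.2495, 0.2803, 0.2795], E[r] = 1.7383, γ^t·E[r] = 1.267207, running G = 5.081426
t=4: π = [0.1911, 0.2501, 0.2812, 0.2776], E[r] = 1.7353, γ^t·E[r] = 1.138524, running G = 6.219950
t=5: π = [0.1910, 0.2505, 0.2813, 0.2773], E[r] = 1.7353, γ^t·E[r] = 1.024654, running G = 7.244604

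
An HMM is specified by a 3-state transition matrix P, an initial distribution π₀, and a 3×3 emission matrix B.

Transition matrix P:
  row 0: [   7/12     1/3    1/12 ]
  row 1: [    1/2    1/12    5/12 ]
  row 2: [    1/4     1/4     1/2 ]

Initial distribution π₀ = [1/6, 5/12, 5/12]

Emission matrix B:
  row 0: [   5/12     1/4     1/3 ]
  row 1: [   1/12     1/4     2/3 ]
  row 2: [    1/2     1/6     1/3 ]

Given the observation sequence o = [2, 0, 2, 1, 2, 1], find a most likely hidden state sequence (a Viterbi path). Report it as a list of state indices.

path = [1, 0, 0, 0, 0, 0]

t=0: δ = [5.556e-02, 2.778e-01, 1.389e-01]  (obs o_0=2)
t=1: δ = [5.787e-02, 2.894e-03, 5.787e-02]  ψ = [1, 2, 1]  (obs o_1=0)
t=2: δ = [1.125e-02, 1.286e-02, 9.645e-03]  ψ = [0, 0, 2]  (obs o_2=2)
t=3: δ = [1.641e-03, 9.377e-04, 8.931e-04]  ψ = [0, 0, 1]  (obs o_3=1)
t=4: δ = [3.191e-04, 3.647e-04, 1.488e-04]  ψ = [0, 0, 2]  (obs o_4=2)
t=5: δ = [4.653e-05, 2.659e-05, 2.532e-05]  ψ = [0, 0, 1]  (obs o_5=1)
backtrack: best end state = 0; path = [1, 0, 0, 0, 0, 0]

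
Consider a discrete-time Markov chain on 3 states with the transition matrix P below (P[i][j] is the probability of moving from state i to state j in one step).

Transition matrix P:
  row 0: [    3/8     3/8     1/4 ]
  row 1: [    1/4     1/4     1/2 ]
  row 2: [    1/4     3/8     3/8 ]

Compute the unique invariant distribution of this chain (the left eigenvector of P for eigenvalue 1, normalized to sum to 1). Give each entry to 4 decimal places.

π = [0.2857, 0.3333, 0.3810]

Balance equations π_j = Σ_i π_i·P[i][j]:
  π_0 = 3/8·π_0 + 1/4·π_1 + 1/4·π_2
  π_1 = 3/8·π_0 + 1/4·π_1 + 3/8·π_2
  normalize: π_0 + π_1 + π_2 = 1
Solving the linear system gives exactly π = [2/7, 1/3, 8/21].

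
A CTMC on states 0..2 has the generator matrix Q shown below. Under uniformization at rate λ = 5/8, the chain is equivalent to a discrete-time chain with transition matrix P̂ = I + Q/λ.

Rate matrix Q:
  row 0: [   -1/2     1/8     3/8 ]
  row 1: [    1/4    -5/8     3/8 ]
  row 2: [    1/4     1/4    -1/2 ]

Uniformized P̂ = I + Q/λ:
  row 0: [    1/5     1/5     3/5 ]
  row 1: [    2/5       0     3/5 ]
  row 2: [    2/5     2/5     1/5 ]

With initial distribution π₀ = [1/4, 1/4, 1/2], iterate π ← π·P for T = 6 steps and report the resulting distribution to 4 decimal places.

t=0: π = [0.2500, 0.2500, 0.5000]
t=1: π = [0.3500, 0.2500, 0.4000]
t=2: π = [0.3300, 0.2300, 0.4400]
t=3: π = [0.3340, 0.2420, 0.4240]
t=4: π = [0.3332, 0.2364, 0.4304]
t=5: π = [0.3334, 0.2388, 0.4278]
t=6: π = [0.3333, 0.2378, 0.4289]

π = [0.3333, 0.2378, 0.4289]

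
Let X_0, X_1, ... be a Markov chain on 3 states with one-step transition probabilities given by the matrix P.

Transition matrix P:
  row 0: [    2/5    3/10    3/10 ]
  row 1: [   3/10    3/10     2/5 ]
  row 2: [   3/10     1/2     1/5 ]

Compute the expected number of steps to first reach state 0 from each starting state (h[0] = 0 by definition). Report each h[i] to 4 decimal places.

h = [0.0000, 3.3333, 3.3333]

First-step conditioning: h[0] = 0; for i ≠ 0, h[i] = 1 + Σ_k P[i][k]·h[k].
  h[1] = 1 + 3/10·h[1] + 2/5·h[2]
  h[2] = 1 + 1/2·h[1] + 1/5·h[2]
Solving the 2×2 linear system over states ≠ 0 gives exactly h = [0, 10/3, 10/3] (h[0] = 0 is the target).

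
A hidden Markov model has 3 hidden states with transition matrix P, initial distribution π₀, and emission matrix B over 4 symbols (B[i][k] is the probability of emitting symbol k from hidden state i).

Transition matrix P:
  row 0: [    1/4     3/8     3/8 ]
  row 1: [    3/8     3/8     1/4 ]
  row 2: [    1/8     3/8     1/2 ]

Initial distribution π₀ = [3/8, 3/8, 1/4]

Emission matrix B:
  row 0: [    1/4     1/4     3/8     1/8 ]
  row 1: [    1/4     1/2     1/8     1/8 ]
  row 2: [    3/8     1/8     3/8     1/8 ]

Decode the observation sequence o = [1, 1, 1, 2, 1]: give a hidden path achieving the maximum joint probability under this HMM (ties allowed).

path = [1, 1, 1, 0, 1]

t=0: δ = [9.375e-02, 1.875e-01, 3.125e-02]  (obs o_0=1)
t=1: δ = [1.758e-02, 3.516e-02, 5.859e-03]  ψ = [1, 1, 1]  (obs o_1=1)
t=2: δ = [3.296e-03, 6.592e-03, 1.099e-03]  ψ = [1, 1, 1]  (obs o_2=1)
t=3: δ = [9.270e-04, 3.090e-04, 6.180e-04]  ψ = [1, 1, 1]  (obs o_3=2)
t=4: δ = [5.794e-05, 1.738e-04, 4.345e-05]  ψ = [0, 0, 0]  (obs o_4=1)
backtrack: best end state = 1; path = [1, 1, 1, 0, 1]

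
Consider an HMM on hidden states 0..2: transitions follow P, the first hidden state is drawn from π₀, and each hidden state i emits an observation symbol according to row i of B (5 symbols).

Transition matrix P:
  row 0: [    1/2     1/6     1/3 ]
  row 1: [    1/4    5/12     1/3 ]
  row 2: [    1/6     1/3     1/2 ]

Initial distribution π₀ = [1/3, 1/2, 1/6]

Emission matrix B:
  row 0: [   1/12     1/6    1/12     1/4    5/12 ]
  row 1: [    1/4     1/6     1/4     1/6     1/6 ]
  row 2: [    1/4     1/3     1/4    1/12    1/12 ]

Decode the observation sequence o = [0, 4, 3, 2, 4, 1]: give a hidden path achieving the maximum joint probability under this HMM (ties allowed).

path = [1, 0, 0, 0, 0, 2]

t=0: δ = [2.778e-02, 1.250e-01, 4.167e-02]  (obs o_0=0)
t=1: δ = [1.302e-02, 8.681e-03, 3.472e-03]  ψ = [1, 1, 1]  (obs o_1=4)
t=2: δ = [1.628e-03, 6.028e-04, 3.617e-04]  ψ = [0, 1, 0]  (obs o_2=3)
t=3: δ = [6.782e-05, 6.782e-05, 1.356e-04]  ψ = [0, 0, 0]  (obs o_3=2)
t=4: δ = [1.413e-05, 7.535e-06, 5.651e-06]  ψ = [0, 2, 2]  (obs o_4=4)
t=5: δ = [1.177e-06, 5.233e-07, 1.570e-06]  ψ = [0, 1, 0]  (obs o_5=1)
backtrack: best end state = 2; path = [1, 0, 0, 0, 0, 2]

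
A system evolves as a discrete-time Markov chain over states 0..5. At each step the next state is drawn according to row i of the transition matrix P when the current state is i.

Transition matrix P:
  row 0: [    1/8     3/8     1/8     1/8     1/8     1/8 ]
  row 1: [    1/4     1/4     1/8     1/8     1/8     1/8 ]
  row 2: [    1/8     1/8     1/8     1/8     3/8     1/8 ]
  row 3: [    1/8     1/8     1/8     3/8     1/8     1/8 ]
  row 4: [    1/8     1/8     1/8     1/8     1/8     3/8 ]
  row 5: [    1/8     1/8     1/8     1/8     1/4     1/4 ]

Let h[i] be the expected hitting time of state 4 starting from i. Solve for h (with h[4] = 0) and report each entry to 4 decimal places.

First-step conditioning: h[4] = 0; for i ≠ 4, h[i] = 1 + Σ_k P[i][k]·h[k].
  h[0] = 1 + 1/8·h[0] + 3/8·h[1] + 1/8·h[2] + 1/8·h[3] + 1/8·h[5]
  h[1] = 1 + 1/4·h[0] + 1/4·h[1] + 1/8·h[2] + 1/8·h[3] + 1/8·h[5]
  h[2] = 1 + 1/8·h[0] + 1/8·h[1] + 1/8·h[2] + 1/8·h[3] + 1/8·h[5]
  h[3] = 1 + 1/8·h[0] + 1/8·h[1] + 1/8·h[2] + 3/8·h[3] + 1/8·h[5]
  h[5] = 1 + 1/8·h[0] + 1/8·h[1] + 1/8·h[2] + 1/8·h[3] + 1/4·h[5]
Solving the 5×5 linear system over states ≠ 4 gives exactly h = [224/39, 224/39, 56/13, 224/39, 0, 64/13] (h[4] = 0 is the target).

h = [5.7436, 5.7436, 4.3077, 5.7436, 0.0000, 4.9231]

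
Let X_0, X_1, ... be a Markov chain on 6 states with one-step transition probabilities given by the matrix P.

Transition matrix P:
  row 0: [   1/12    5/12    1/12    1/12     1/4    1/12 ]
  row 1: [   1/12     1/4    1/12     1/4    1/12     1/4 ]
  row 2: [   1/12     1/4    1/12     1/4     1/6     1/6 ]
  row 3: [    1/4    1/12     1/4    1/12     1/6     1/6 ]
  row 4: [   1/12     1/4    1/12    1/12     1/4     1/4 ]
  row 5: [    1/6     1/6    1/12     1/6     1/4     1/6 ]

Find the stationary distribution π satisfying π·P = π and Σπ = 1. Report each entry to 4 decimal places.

π = [0.1252, 0.2290, 0.1093, 0.1556, 0.1898, 0.1911]

Balance equations π_j = Σ_i π_i·P[i][j]:
  π_0 = 1/12·π_0 + 1/12·π_1 + 1/12·π_2 + 1/4·π_3 + 1/12·π_4 + 1/6·π_5
  π_1 = 5/12·π_0 + 1/4·π_1 + 1/4·π_2 + 1/12·π_3 + 1/4·π_4 + 1/6·π_5
  π_2 = 1/12·π_0 + 1/12·π_1 + 1/12·π_2 + 1/4·π_3 + 1/12·π_4 + 1/12·π_5
  π_3 = 1/12·π_0 + 1/4·π_1 + 1/4·π_2 + 1/12·π_3 + 1/12·π_4 + 1/6·π_5
  π_4 = 1/4·π_0 + 1/12·π_1 + 1/6·π_2 + 1/6·π_3 + 1/4·π_4 + 1/4·π_5
  normalize: π_0 + π_1 + π_2 + π_3 + π_4 + π_5 = 1
Solving the linear system gives exactly π = [4288/34249, 7843/34249, 7485/68498, 10661/68498, 6499/34249, 6546/34249].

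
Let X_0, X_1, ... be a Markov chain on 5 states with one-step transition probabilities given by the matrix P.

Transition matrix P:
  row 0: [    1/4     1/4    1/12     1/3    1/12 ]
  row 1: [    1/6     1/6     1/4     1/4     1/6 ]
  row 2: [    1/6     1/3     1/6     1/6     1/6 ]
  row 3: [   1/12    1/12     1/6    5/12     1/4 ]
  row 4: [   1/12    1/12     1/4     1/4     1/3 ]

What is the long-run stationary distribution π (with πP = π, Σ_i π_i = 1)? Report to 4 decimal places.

π = [0.1354, 0.1666, 0.1873, 0.2948, 0.2159]

Balance equations π_j = Σ_i π_i·P[i][j]:
  π_0 = 1/4·π_0 + 1/6·π_1 + 1/6·π_2 + 1/12·π_3 + 1/12·π_4
  π_1 = 1/4·π_0 + 1/6·π_1 + 1/3·π_2 + 1/12·π_3 + 1/12·π_4
  π_2 = 1/12·π_0 + 1/4·π_1 + 1/6·π_2 + 1/6·π_3 + 1/4·π_4
  π_3 = 1/3·π_0 + 1/4·π_1 + 1/6·π_2 + 5/12·π_3 + 1/4·π_4
  normalize: π_0 + π_1 + π_2 + π_3 + π_4 = 1
Solving the linear system gives exactly π = [321/2371, 395/2371, 444/2371, 699/2371, 512/2371].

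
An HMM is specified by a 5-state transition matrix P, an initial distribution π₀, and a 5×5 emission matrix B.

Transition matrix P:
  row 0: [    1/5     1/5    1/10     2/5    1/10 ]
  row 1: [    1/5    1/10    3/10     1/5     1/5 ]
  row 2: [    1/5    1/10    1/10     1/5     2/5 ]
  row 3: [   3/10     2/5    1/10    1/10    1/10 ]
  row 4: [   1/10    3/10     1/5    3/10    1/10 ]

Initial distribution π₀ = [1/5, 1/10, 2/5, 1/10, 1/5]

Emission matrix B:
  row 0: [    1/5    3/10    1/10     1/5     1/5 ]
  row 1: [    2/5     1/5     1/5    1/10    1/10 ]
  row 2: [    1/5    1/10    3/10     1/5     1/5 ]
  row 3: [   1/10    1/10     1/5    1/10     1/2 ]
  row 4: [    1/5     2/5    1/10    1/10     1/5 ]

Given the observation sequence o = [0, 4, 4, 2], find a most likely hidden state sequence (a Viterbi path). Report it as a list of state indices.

path = [2, 4, 3, 1]

t=0: δ = [4.000e-02, 4.000e-02, 8.000e-02, 1.000e-02, 4.000e-02]  (obs o_0=0)
t=1: δ = [3.200e-03, 1.200e-03, 2.400e-03, 8.000e-03, 6.400e-03]  ψ = [2, 4, 1, 0, 2]  (obs o_1=4)
t=2: δ = [4.800e-04, 3.200e-04, 2.560e-04, 9.600e-04, 1.920e-04]  ψ = [3, 3, 4, 4, 2]  (obs o_2=4)
t=3: δ = [2.880e-05, 7.680e-05, 2.880e-05, 3.840e-05, 1.024e-05]  ψ = [3, 3, 1, 0, 2]  (obs o_3=2)
backtrack: best end state = 1; path = [2, 4, 3, 1]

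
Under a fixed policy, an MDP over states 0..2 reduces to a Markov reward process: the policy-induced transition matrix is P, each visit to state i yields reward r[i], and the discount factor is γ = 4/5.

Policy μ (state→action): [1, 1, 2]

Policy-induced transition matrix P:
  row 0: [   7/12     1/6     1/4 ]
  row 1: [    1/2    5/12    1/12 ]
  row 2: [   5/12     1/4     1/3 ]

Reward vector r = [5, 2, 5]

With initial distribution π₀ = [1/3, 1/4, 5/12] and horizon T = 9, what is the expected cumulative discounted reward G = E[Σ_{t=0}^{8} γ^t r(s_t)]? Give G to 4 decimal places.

t=0: π = [0.3333, 0.2500, 0.4167], E[r] = 4.2500, γ^t·E[r] = 4.250000, running G = 4.250000
t=1: π = [0.4931, 0.2639, 0.2431], E[r] = 4.2083, γ^t·E[r] = 3.366667, running G = 7.616667
t=2: π = [0.5208, 0.2529, 0.2263], E[r] = 4.2413, γ^t·E[r] = 2.714444, running G = 10.331111
t=3: π = [0.5245, 0.2487, 0.2267], E[r] = 4.2538, γ^t·E[r] = 2.177926, running G = 12.509037
t=4: π = [0.5248, 0.2477, 0.2274], E[r] = 4.2568, γ^t·E[r] = 1.743570, running G = 14.252607
t=5: π = [0.5248, 0.2476, 0.2277], E[r] = 4.2573, γ^t·E[r] = 1.395043, running G = 15.647650
t=6: π = [0.5248, 0.2475, 0.2277], E[r] = 4.2574, γ^t·E[r] = 1.116056, running G = 16.763707
t=7: π = [0.5248, 0.2475, 0.2277], E[r] = 4.2574, γ^t·E[r] = 0.892847, running G = 17.656554
t=8: π = [0.5248, 0.2475, 0.2277], E[r] = 4.2574, γ^t·E[r] = 0.714278, running G = 18.370831

G = 18.3708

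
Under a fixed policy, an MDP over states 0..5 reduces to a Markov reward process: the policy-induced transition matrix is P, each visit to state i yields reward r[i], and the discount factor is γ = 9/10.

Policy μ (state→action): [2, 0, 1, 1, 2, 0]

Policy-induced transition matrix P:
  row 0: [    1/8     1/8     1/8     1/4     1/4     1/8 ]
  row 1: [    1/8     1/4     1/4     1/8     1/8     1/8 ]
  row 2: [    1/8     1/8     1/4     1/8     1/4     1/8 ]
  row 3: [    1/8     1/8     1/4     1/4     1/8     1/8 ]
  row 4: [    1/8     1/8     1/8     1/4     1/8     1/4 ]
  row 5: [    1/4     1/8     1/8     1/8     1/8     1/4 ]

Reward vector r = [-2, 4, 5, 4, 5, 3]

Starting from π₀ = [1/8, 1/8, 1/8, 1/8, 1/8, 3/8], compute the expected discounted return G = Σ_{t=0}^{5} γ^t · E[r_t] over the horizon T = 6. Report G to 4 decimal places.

G = 15.1403

t=0: π = [0.1250, 0.1250, 0.1250, 0.1250, 0.1250, 0.3750], E[r] = 3.1250, γ^t·E[r] = 3.125000, running G = 3.125000
t=1: π = [0.1719, 0.1406, 0.1719, 0.1719, 0.1563, 0.1875], E[r] = 3.1094, γ^t·E[r] = 2.798438, running G = 5.923438
t=2: π = [0.1484, 0.1426, 0.1855, 0.1875, 0.1680, 0.1680], E[r] = 3.2949, γ^t·E[r] = 2.668887, running G = 8.592324
t=3: π = [0.1460, 0.1428, 0.1895, 0.1880, 0.1667, 0.1670], E[r] = 3.3132, γ^t·E[r] = 2.415346, running G = 11.007671
t=4: π = [0.1459, 0.1429, 0.1900, 0.1876, 0.1669, 0.1667], E[r] = 3.3150, γ^t·E[r] = 2.174973, running G = 13.182644
t=5: π = [0.1458, 0.1429, 0.1901, 0.1875, 0.1670, 0.1667], E[r] = 3.3153, γ^t·E[r] = 1.957654, running G = 15.140297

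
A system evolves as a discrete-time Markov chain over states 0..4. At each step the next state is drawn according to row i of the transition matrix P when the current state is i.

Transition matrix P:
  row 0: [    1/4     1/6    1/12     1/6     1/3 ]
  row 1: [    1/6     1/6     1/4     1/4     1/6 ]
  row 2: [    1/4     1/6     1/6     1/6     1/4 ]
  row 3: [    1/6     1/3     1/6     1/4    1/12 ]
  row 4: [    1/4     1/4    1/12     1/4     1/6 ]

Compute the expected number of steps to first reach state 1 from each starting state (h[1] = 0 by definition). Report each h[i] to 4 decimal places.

First-step conditioning: h[1] = 0; for i ≠ 1, h[i] = 1 + Σ_k P[i][k]·h[k].
  h[0] = 1 + 1/4·h[0] + 1/12·h[2] + 1/6·h[3] + 1/3·h[4]
  h[2] = 1 + 1/4·h[0] + 1/6·h[2] + 1/6·h[3] + 1/4·h[4]
  h[3] = 1 + 1/6·h[0] + 1/6·h[2] + 1/4·h[3] + 1/12·h[4]
  h[4] = 1 + 1/4·h[0] + 1/12·h[2] + 1/4·h[3] + 1/6·h[4]
Solving the 4×4 linear system over states ≠ 1 gives exactly h = [768/169, 0, 6964/1521, 5816/1521, 6340/1521] (h[1] = 0 is the target).

h = [4.5444, 0.0000, 4.5786, 3.8238, 4.1683]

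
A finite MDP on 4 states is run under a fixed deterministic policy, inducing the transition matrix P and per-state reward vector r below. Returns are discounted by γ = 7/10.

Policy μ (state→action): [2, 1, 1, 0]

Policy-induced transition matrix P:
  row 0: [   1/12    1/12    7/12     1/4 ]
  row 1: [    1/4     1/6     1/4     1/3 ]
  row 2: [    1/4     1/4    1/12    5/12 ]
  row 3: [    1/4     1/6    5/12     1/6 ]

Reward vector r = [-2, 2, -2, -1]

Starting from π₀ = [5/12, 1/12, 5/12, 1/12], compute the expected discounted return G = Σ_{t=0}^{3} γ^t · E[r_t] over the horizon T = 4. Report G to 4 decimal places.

G = -3.1251

t=0: π = [0.4167, 0.0833, 0.4167, 0.0833], E[r] = -1.5833, γ^t·E[r] = -1.583333, running G = -1.583333
t=1: π = [0.1806, 0.1667, 0.3333, 0.3194], E[r] = -1.0139, γ^t·E[r] = -0.709722, running G = -2.293056
t=2: π = [0.2199, 0.1794, 0.3079, 0.2928], E[r] = -0.9896, γ^t·E[r] = -0.484896, running G = -2.777951
t=3: π = [0.2133, 0.1740, 0.3208, 0.2919], E[r] = -1.0122, γ^t·E[r] = -0.347168, running G = -3.125120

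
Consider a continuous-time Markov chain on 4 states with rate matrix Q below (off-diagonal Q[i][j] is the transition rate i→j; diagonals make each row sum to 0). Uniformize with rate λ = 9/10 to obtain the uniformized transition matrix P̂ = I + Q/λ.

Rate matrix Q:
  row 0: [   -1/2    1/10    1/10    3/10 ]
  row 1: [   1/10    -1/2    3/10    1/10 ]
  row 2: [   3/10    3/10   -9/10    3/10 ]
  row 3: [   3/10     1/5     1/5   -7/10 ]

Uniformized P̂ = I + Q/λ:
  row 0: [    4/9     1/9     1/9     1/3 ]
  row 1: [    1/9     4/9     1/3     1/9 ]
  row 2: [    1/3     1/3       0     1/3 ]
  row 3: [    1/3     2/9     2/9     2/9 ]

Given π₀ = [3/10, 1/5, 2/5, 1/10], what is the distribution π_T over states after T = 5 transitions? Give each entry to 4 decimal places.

π = [0.3083, 0.2671, 0.1779, 0.2467]

t=0: π = [0.3000, 0.2000, 0.4000, 0.1000]
t=1: π = [0.3222, 0.2778, 0.1222, 0.2778]
t=2: π = [0.3074, 0.2617, 0.1901, 0.2407]
t=3: π = [0.3093, 0.2674, 0.1749, 0.2484]
t=4: π = [0.3083, 0.2667, 0.1787, 0.2463]
t=5: π = [0.3083, 0.2671, 0.1779, 0.2467]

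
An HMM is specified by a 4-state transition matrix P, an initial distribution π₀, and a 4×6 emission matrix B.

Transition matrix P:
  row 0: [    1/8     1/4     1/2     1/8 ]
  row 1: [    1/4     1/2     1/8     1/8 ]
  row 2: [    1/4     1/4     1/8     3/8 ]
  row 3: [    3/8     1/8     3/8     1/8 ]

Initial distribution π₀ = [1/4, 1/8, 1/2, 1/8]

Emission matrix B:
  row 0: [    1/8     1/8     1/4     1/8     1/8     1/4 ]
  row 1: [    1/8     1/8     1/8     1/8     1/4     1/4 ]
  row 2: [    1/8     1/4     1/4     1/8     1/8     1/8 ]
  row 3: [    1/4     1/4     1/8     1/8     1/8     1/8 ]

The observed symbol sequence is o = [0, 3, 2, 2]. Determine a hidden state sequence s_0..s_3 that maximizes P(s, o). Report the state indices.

t=0: δ = [3.125e-02, 1.562e-02, 6.250e-02, 3.125e-02]  (obs o_0=0)
t=1: δ = [1.953e-03, 1.953e-03, 1.953e-03, 2.930e-03]  ψ = [2, 2, 0, 2]  (obs o_1=3)
t=2: δ = [2.747e-04, 1.221e-04, 2.747e-04, 9.155e-05]  ψ = [3, 1, 3, 2]  (obs o_2=2)
t=3: δ = [1.717e-05, 8.583e-06, 3.433e-05, 1.287e-05]  ψ = [2, 0, 0, 2]  (obs o_3=2)
backtrack: best end state = 2; path = [2, 3, 0, 2]

path = [2, 3, 0, 2]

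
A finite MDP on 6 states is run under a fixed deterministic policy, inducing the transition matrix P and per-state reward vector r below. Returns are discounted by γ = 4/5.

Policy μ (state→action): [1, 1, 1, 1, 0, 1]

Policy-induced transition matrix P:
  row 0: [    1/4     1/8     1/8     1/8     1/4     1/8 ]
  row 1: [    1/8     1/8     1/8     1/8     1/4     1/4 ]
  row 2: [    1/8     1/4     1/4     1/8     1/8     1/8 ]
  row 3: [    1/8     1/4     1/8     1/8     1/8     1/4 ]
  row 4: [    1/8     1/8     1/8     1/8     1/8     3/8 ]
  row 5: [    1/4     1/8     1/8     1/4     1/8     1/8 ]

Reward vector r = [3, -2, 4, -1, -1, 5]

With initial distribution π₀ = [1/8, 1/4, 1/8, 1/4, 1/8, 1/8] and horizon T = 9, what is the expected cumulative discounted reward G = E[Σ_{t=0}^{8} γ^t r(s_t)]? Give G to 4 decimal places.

t=0: π = [0.1250, 0.2500, 0.1250, 0.2500, 0.1250, 0.1250], E[r] = 0.6250, γ^t·E[r] = 0.625000, running G = 0.625000
t=1: π = [0.1563, 0.1719, 0.1406, 0.1406, 0.1719, 0.2188], E[r] = 1.4688, γ^t·E[r] = 1.175000, running G = 1.800000
t=2: π = [0.1719, 0.1602, 0.1426, 0.1523, 0.1660, 0.2070], E[r] = 1.4824, γ^t·E[r] = 0.948750, running G = 2.748750
t=3: π = [0.1724, 0.1619, 0.1428, 0.1509, 0.1665, 0.2056], E[r] = 1.4751, γ^t·E[r] = 0.755250, running G = 3.504000
t=4: π = [0.1722, 0.1617, 0.1429, 0.1507, 0.1668, 0.2057], E[r] = 1.4758, γ^t·E[r] = 0.604500, running G = 4.108500
t=5: π = [0.1722, 0.1617, 0.1429, 0.1507, 0.1667, 0.2057], E[r] = 1.4760, γ^t·E[r] = 0.483670, running G = 4.592170
t=6: π = [0.1722, 0.1617, 0.1429, 0.1507, 0.1667, 0.2057], E[r] = 1.4760, γ^t·E[r] = 0.386926, running G = 4.979096
t=7: π = [0.1722, 0.1617, 0.1429, 0.1507, 0.1667, 0.2057], E[r] = 1.4760, γ^t·E[r] = 0.309541, running G = 5.288637
t=8: π = [0.1722, 0.1617, 0.1429, 0.1507, 0.1667, 0.2057], E[r] = 1.4760, γ^t·E[r] = 0.247633, running G = 5.536270

G = 5.5363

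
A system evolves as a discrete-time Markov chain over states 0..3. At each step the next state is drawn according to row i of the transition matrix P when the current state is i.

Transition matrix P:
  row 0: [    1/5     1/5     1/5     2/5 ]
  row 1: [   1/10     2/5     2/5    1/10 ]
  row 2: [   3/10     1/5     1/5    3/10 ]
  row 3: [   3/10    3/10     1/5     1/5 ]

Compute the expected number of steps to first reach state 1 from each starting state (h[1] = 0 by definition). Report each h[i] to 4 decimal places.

h = [4.3165, 0.0000, 4.3525, 3.9568]

First-step conditioning: h[1] = 0; for i ≠ 1, h[i] = 1 + Σ_k P[i][k]·h[k].
  h[0] = 1 + 1/5·h[0] + 1/5·h[2] + 2/5·h[3]
  h[2] = 1 + 3/10·h[0] + 1/5·h[2] + 3/10·h[3]
  h[3] = 1 + 3/10·h[0] + 1/5·h[2] + 1/5·h[3]
Solving the 3×3 linear system over states ≠ 1 gives exactly h = [600/139, 0, 605/139, 550/139] (h[1] = 0 is the target).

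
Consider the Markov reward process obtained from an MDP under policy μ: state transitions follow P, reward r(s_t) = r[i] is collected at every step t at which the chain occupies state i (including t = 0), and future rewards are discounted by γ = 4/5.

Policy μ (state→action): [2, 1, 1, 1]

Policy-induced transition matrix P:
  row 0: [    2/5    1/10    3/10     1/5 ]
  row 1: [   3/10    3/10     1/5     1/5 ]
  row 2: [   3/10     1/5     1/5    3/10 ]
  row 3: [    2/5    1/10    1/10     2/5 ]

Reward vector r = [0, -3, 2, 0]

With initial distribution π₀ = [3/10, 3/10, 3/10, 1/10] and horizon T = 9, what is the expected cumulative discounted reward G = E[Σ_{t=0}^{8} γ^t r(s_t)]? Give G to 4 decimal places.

t=0: π = [0.3000, 0.3000, 0.3000, 0.1000], E[r] = -0.3000, γ^t·E[r] = -0.300000, running G = -0.300000
t=1: π = [0.3400, 0.1900, 0.2200, 0.2500], E[r] = -0.1300, γ^t·E[r] = -0.104000, running G = -0.404000
t=2: π = [0.3590, 0.1600, 0.2090, 0.2720], E[r] = -0.0620, γ^t·E[r] = -0.039680, running G = -0.443680
t=3: π = [0.3631, 0.1529, 0.2087, 0.2753], E[r] = -0.0413, γ^t·E[r] = -0.021146, running G = -0.464826
t=4: π = [0.3638, 0.1515, 0.2088, 0.2759], E[r] = -0.0368, γ^t·E[r] = -0.015069, running G = -0.479895
t=5: π = [0.3640, 0.1512, 0.2088, 0.2761], E[r] = -0.0359, γ^t·E[r] = -0.011771, running G = -0.491666
t=6: π = [0.3640, 0.1511, 0.2088, 0.2761], E[r] = -0.0358, γ^t·E[r] = -0.009373, running G = -0.501039
t=7: π = [0.3640, 0.1511, 0.2088, 0.2761], E[r] = -0.0357, γ^t·E[r] = -0.007492, running G = -0.508530
t=8: π = [0.3640, 0.1511, 0.2088, 0.2761], E[r] = -0.0357, γ^t·E[r] = -0.005992, running G = -0.514523

G = -0.5145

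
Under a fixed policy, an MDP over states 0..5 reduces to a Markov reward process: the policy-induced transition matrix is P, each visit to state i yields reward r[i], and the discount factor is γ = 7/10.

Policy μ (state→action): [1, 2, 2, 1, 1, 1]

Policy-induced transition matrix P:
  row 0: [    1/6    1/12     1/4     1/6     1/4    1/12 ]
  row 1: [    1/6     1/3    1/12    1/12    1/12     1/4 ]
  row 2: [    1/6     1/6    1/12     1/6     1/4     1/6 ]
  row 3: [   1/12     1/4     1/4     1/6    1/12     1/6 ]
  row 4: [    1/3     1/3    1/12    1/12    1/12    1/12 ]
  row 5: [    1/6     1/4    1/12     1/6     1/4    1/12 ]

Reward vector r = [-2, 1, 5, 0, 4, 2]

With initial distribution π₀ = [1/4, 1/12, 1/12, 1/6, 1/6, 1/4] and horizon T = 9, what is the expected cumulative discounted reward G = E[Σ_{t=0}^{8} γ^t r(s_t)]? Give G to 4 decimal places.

G = 4.5087

t=0: π = [0.2500, 0.0833, 0.0833, 0.1667, 0.1667, 0.2500], E[r] = 1.1667, γ^t·E[r] = 1.166667, running G = 1.166667
t=1: π = [0.1806, 0.2222, 0.1528, 0.1458, 0.1806, 0.1181], E[r] = 1.5833, γ^t·E[r] = 1.108333, running G = 2.275000
t=2: π = [0.1846, 0.2407, 0.1377, 0.1331, 0.1586, 0.1453], E[r] = 1.4850, γ^t·E[r] = 0.727627, running G = 3.002627
t=3: π = [0.1820, 0.2410, 0.1363, 0.1334, 0.1613, 0.1460], E[r] = 1.4956, γ^t·E[r] = 0.512978, running G = 3.515606
t=4: π = [0.1824, 0.2418, 0.1359, 0.1331, 0.1607, 0.1460], E[r] = 1.4913, γ^t·E[r] = 0.358062, running G = 3.873667
t=5: π = [0.1824, 0.2418, 0.1359, 0.1331, 0.1607, 0.1461], E[r] = 1.4917, γ^t·E[r] = 0.250715, running G = 4.124383
t=6: π = [0.1824, 0.2418, 0.1359, 0.1331, 0.1607, 0.1461], E[r] = 1.4917, γ^t·E[r] = 0.175495, running G = 4.299877
t=7: π = [0.1824, 0.2418, 0.1359, 0.1331, 0.1607, 0.1461], E[r] = 1.4917, γ^t·E[r] = 0.122846, running G = 4.422723
t=8: π = [0.1824, 0.2418, 0.1359, 0.1331, 0.1607, 0.1461], E[r] = 1.4917, γ^t·E[r] = 0.085992, running G = 4.508715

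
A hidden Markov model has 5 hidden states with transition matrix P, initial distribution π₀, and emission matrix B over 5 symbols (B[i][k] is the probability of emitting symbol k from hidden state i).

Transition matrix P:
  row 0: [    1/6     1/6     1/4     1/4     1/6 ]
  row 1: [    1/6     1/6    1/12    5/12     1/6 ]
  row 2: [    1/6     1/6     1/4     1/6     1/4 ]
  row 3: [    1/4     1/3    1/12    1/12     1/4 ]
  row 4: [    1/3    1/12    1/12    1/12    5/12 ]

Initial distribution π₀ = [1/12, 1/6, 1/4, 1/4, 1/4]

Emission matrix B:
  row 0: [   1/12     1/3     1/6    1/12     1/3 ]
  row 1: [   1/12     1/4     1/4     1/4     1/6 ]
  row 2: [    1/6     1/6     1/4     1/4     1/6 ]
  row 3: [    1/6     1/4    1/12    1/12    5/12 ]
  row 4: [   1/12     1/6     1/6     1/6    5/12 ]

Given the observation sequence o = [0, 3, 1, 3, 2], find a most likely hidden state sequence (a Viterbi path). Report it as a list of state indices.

t=0: δ = [6.944e-03, 1.389e-02, 4.167e-02, 4.167e-02, 2.083e-02]  (obs o_0=0)
t=1: δ = [8.681e-04, 3.472e-03, 2.604e-03, 5.787e-04, 1.736e-03]  ψ = [3, 3, 2, 2, 2]  (obs o_1=3)
t=2: δ = [1.929e-04, 1.447e-04, 1.085e-04, 3.617e-04, 1.206e-04]  ψ = [1, 1, 2, 1, 4]  (obs o_2=1)
t=3: δ = [7.535e-06, 3.014e-05, 1.206e-05, 5.023e-06, 1.507e-05]  ψ = [3, 3, 0, 1, 3]  (obs o_3=3)
t=4: δ = [8.372e-07, 1.256e-06, 7.535e-07, 1.047e-06, 1.047e-06]  ψ = [1, 1, 2, 1, 4]  (obs o_4=2)
backtrack: best end state = 1; path = [3, 1, 3, 1, 1]

path = [3, 1, 3, 1, 1]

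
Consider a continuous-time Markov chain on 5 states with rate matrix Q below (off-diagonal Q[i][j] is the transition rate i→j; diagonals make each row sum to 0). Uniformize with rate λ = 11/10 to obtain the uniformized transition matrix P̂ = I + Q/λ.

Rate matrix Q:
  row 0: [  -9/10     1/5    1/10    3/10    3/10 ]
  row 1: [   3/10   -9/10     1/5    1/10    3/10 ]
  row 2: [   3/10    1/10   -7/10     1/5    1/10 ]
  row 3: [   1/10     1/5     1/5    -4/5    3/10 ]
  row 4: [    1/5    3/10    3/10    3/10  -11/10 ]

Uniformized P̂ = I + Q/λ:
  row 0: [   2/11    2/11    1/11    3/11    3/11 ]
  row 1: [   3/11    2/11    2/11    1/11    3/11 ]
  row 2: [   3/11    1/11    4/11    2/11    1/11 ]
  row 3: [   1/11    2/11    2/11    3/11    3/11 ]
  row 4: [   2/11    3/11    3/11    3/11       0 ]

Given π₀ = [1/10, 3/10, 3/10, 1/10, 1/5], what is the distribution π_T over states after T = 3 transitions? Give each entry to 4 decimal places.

π = [0.1978, 0.1784, 0.2202, 0.2210, 0.1826]

t=0: π = [0.1000, 0.3000, 0.3000, 0.1000, 0.2000]
t=1: π = [0.2273, 0.1727, 0.2455, 0.1909, 0.1636]
t=2: π = [0.2025, 0.1744, 0.2207, 0.2190, 0.1835]
t=3: π = [0.1978, 0.1784, 0.2202, 0.2210, 0.1826]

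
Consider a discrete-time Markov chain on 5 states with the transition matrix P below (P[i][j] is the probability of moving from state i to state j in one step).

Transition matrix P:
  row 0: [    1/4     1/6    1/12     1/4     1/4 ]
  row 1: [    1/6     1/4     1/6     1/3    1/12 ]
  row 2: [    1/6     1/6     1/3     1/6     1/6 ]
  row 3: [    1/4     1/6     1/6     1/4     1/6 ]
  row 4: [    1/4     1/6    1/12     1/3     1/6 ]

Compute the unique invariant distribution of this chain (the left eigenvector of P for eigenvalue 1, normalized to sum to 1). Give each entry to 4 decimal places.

Balance equations π_j = Σ_i π_i·P[i][j]:
  π_0 = 1/4·π_0 + 1/6·π_1 + 1/6·π_2 + 1/4·π_3 + 1/4·π_4
  π_1 = 1/6·π_0 + 1/4·π_1 + 1/6·π_2 + 1/6·π_3 + 1/6·π_4
  π_2 = 1/12·π_0 + 1/6·π_1 + 1/3·π_2 + 1/6·π_3 + 1/12·π_4
  π_3 = 1/4·π_0 + 1/3·π_1 + 1/6·π_2 + 1/4·π_3 + 1/3·π_4
  normalize: π_0 + π_1 + π_2 + π_3 + π_4 = 1
Solving the linear system gives exactly π = [316/1427, 2/11, 2525/15697, 4174/15697, 2668/15697].

π = [0.2214, 0.1818, 0.1609, 0.2659, 0.1700]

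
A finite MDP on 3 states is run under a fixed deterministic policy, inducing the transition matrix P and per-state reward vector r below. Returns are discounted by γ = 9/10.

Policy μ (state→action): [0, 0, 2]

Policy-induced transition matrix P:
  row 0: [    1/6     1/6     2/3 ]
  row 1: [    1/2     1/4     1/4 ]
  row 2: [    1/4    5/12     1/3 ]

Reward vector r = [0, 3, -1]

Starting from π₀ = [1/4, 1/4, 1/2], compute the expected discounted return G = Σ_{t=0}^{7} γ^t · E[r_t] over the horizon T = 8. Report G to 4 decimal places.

G = 2.5224

t=0: π = [0.2500, 0.2500, 0.5000], E[r] = 0.2500, γ^t·E[r] = 0.250000, running G = 0.250000
t=1: π = [0.2917, 0.3125, 0.3958], E[r] = 0.5417, γ^t·E[r] = 0.487500, running G = 0.737500
t=2: π = [0.3038, 0.2917, 0.4045], E[r] = 0.4705, γ^t·E[r] = 0.381094, running G = 1.118594
t=3: π = [0.2976, 0.2921, 0.4103], E[r] = 0.4660, γ^t·E[r] = 0.339715, running G = 1.458309
t=4: π = [0.2982, 0.2936, 0.4082], E[r] = 0.4726, γ^t·E[r] = 0.310046, running G = 1.768355
t=5: π = [0.2985, 0.2932, 0.4083], E[r] = 0.4713, γ^t·E[r] = 0.278276, running G = 2.046631
t=6: π = [0.2984, 0.2932, 0.4084], E[r] = 0.4711, γ^t·E[r] = 0.250354, running G = 2.296985
t=7: π = [0.2984, 0.2932, 0.4084], E[r] = 0.4712, γ^t·E[r] = 0.225387, running G = 2.522373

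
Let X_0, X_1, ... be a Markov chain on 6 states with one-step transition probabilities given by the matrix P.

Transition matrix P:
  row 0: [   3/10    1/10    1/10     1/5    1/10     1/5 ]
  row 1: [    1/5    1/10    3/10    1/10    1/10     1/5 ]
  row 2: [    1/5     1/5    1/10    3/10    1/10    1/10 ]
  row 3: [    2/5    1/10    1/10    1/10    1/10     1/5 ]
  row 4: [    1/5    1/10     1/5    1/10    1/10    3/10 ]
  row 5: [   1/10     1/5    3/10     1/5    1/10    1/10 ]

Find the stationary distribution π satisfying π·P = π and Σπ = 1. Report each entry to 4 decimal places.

π = [0.2419, 0.1347, 0.1720, 0.1761, 0.1000, 0.1753]

Balance equations π_j = Σ_i π_i·P[i][j]:
  π_0 = 3/10·π_0 + 1/5·π_1 + 1/5·π_2 + 2/5·π_3 + 1/5·π_4 + 1/10·π_5
  π_1 = 1/10·π_0 + 1/10·π_1 + 1/5·π_2 + 1/10·π_3 + 1/10·π_4 + 1/5·π_5
  π_2 = 1/10·π_0 + 3/10·π_1 + 1/10·π_2 + 1/10·π_3 + 1/5·π_4 + 3/10·π_5
  π_3 = 1/5·π_0 + 1/10·π_1 + 3/10·π_2 + 1/10·π_3 + 1/10·π_4 + 1/5·π_5
  π_4 = 1/10·π_0 + 1/10·π_1 + 1/10·π_2 + 1/10·π_3 + 1/10·π_4 + 1/10·π_5
  normalize: π_0 + π_1 + π_2 + π_3 + π_4 + π_5 = 1
Solving the linear system gives exactly π = [7317/30250, 741/5500, 43/250, 2131/12100, 1/10, 241/1375].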